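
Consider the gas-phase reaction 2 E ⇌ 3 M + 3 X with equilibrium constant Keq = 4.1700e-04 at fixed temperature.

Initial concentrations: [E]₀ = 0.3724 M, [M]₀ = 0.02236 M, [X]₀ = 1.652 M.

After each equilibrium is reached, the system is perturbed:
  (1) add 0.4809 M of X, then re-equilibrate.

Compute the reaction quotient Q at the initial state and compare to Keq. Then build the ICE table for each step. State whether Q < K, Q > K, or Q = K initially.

Q₀ = 3.6343e-04; Q < K (proceeds forward)

Q₀ = 3.6343e-04 vs Keq = 4.1700e-04 ⇒ Q<K, forward
Step 1:
                   E          M          X
  I           0.3724    0.02236      1.652
  C       -6.7082e-04   0.001006   0.001006
  E           0.3717    0.02337      1.653
  solve Keq expr → x = 3.3541e-04; check Q = 4.1700e-04
Then add 0.4809 M of X.
Step 2:
                   E          M          X
  I           0.3717    0.02337      2.134
  C         0.003408  -0.005112  -0.005112
  E           0.3751    0.01825      2.129
  solve Keq expr → x = -0.001704; check Q = 4.1700e-04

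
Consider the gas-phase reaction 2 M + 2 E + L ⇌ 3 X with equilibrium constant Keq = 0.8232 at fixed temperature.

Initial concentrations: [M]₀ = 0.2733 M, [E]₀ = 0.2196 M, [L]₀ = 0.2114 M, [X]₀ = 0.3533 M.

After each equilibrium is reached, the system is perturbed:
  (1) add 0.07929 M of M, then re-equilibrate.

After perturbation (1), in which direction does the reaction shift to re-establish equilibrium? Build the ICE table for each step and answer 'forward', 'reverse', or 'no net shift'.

Direction: forward

Q₀ = 57.91 vs Keq = 0.8232 ⇒ Q>K, reverse
Step 1:
                   M          E          L          X
  init        0.2733     0.2196     0.2114     0.3533
  Δ           0.1268     0.1268    0.06338    -0.1901
  eq          0.4001     0.3464     0.2748     0.1632
  solve Keq expr → x = -0.06338; check Q = 0.8232
Then add 0.07929 M of M.
Step 2:
                   M          E          L          X
  init        0.4794     0.3464     0.2748     0.1632
  Δ        -0.009429  -0.009429  -0.004714    0.01414
  eq          0.4699     0.3369     0.2701     0.1773
  solve Keq expr → x = 0.004714; check Q = 0.8232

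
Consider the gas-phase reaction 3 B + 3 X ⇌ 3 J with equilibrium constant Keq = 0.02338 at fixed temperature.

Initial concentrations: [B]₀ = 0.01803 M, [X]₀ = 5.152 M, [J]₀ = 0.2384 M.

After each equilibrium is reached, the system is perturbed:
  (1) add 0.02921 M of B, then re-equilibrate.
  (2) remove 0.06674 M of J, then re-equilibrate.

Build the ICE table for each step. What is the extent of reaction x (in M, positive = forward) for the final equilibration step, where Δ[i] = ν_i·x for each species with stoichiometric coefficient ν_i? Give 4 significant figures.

x = 0.008836 M

Q₀ = 16.9 vs Keq = 0.02338 ⇒ Q>K, reverse
Step 1:
                  B         X         J
  Initial   0.01803     5.152    0.2384
  Change    0.08465   0.08465  -0.08465
  Equil      0.1027     5.237    0.1538
  solve Keq expr → x = -0.02822; check Q = 0.02338
Then add 0.02921 M of B.
Step 2:
                  B         X         J
  Initial    0.1319     5.237    0.1538
  Change   -0.01729  -0.01729   0.01729
  Equil      0.1146     5.219     0.171
  solve Keq expr → x = 0.005762; check Q = 0.02338
Then remove 0.06674 M of J.
Step 3:
                  B         X         J
  Initial    0.1146     5.219    0.1043
  Change   -0.02651  -0.02651   0.02651
  Equil     0.08809     5.193    0.1308
  solve Keq expr → x = 0.008836; check Q = 0.02338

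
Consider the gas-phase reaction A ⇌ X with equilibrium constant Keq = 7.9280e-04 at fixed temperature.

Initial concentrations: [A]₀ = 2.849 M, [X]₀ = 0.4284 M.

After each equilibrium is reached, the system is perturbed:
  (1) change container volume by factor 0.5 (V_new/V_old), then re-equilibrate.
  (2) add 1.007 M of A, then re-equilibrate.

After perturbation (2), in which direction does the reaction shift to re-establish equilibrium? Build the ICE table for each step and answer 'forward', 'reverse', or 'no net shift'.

Direction: forward

Q₀ = 0.1504 vs Keq = 7.9280e-04 ⇒ Q>K, reverse
Step 1:
                   A          X
  Initial      2.849     0.4284
  Change      0.4258    -0.4258
  Equil        3.275   0.002596
  solve Keq expr → x = -0.4258; check Q = 7.9280e-04
Then change container volume by factor 0.5 (V_new/V_old).
Step 2:
                   A          X
  Initial       6.55   0.005193
  Change           0          0
  Equil         6.55   0.005193
  solve Keq expr → x = 0; check Q = 7.9280e-04
Then add 1.007 M of A.
Step 3:
                   A          X
  Initial      7.557   0.005193
  Change  -7.9772e-04 7.9772e-04
  Equil        7.556    0.00599
  solve Keq expr → x = 7.9772e-04; check Q = 7.9280e-04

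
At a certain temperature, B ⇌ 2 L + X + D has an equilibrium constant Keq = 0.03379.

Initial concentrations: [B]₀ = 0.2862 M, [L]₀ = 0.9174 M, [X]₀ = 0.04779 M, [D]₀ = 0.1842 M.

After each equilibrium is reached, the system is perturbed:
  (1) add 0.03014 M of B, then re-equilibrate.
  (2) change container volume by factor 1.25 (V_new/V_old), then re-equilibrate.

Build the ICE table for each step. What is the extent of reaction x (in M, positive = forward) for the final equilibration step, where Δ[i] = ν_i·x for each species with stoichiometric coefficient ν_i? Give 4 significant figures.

Q₀ = 0.02589 vs Keq = 0.03379 ⇒ Q<K, forward
Step 1:
                    B           L           X           D
  Initial      0.2862      0.9174     0.04779      0.1842
  Change    -0.008201      0.0164    0.008201    0.008201
  Equil         0.278      0.9338     0.05599      0.1924
  solve Keq expr → x = 0.008201; check Q = 0.03379
Then add 0.03014 M of B.
Step 2:
                    B           L           X           D
  Initial      0.3081      0.9338     0.05599      0.1924
  Change    -0.003429    0.006858    0.003429    0.003429
  Equil        0.3047      0.9407     0.05942      0.1958
  solve Keq expr → x = 0.003429; check Q = 0.03379
Then change container volume by factor 1.25 (V_new/V_old).
Step 3:
                    B           L           X           D
  Initial      0.2438      0.7525     0.04754      0.1567
  Change      -0.0203      0.0406      0.0203      0.0203
  Equil        0.2235      0.7931     0.06783       0.177
  solve Keq expr → x = 0.0203; check Q = 0.03379

x = 0.0203 M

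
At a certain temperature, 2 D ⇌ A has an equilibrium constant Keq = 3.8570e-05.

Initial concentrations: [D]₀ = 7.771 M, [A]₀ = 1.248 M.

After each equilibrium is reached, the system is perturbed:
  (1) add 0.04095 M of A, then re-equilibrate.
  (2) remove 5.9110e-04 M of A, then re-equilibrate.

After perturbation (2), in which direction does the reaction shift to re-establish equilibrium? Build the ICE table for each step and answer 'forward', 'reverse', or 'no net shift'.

Direction: forward

Q₀ = 0.02067 vs Keq = 3.8570e-05 ⇒ Q>K, reverse
Step 1:
                    D           A
  Initial       7.771       1.248
  Change        2.488      -1.244
  Equil         10.26    0.004059
  solve Keq expr → x = -1.244; check Q = 3.8570e-05
Then add 0.04095 M of A.
Step 2:
                    D           A
  Initial       10.26     0.04501
  Change      0.08177    -0.04089
  Equil         10.34    0.004124
  solve Keq expr → x = -0.04089; check Q = 3.8570e-05
Then remove 5.9110e-04 M of A.
Step 3:
                    D           A
  Initial       10.34    0.003533
  Change     -0.00118  5.9016e-04
  Equil         10.34    0.004123
  solve Keq expr → x = 5.9016e-04; check Q = 3.8570e-05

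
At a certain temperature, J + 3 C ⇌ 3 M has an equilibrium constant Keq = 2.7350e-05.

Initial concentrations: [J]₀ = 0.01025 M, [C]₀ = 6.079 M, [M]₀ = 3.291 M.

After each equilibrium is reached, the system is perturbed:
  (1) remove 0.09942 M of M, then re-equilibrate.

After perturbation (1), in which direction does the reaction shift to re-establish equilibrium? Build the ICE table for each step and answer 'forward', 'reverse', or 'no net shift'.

Direction: forward

Q₀ = 15.48 vs Keq = 2.7350e-05 ⇒ Q>K, reverse
Step 1:
                    J           C           M
  init        0.01025       6.079       3.291
  Δ             1.005       3.016      -3.016
  eq            1.015       9.095      0.2754
  solve Keq expr → x = -1.005; check Q = 2.7350e-05
Then remove 0.09942 M of M.
Step 2:
                    J           C           M
  init          1.015       9.095       0.176
  Δ          -0.03125    -0.09376     0.09376
  eq           0.9842       9.001      0.2698
  solve Keq expr → x = 0.03125; check Q = 2.7350e-05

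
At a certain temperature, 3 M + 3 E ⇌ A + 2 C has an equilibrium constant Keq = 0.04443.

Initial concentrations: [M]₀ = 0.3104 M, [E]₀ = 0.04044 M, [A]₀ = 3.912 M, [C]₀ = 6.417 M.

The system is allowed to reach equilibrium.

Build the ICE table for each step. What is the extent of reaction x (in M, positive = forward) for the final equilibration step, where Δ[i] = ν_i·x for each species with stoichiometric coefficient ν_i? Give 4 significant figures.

Q₀ = 8.1445e+07 vs Keq = 0.04443 ⇒ Q>K, reverse
Step 1:
                  M         E         A         C
  init       0.3104   0.04044     3.912     6.417
  Δ           3.099     3.099    -1.033    -2.066
  eq           3.41      3.14     2.879     4.351
  solve Keq expr → x = -1.033; check Q = 0.04443

x = -1.033 M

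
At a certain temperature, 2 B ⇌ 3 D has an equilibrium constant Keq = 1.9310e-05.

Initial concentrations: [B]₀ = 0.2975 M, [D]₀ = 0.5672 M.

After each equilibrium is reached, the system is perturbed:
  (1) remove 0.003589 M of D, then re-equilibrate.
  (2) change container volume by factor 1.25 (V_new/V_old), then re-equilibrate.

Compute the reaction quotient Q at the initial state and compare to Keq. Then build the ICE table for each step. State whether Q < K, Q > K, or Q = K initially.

Q₀ = 2.062 vs Keq = 1.9310e-05 ⇒ Q>K, reverse
Step 1:
                    B           D
  init         0.2975      0.5672
  Δ            0.3645     -0.5468
  eq            0.662     0.02038
  solve Keq expr → x = -0.1823; check Q = 1.9310e-05
Then remove 0.003589 M of D.
Step 2:
                    B           D
  init          0.662     0.01679
  Δ          -0.00236    0.003541
  eq           0.6597     0.02033
  solve Keq expr → x = 0.00118; check Q = 1.9310e-05
Then change container volume by factor 1.25 (V_new/V_old).
Step 3:
                    B           D
  init         0.5277     0.01626
  Δ       -8.2509e-04    0.001238
  eq           0.5269      0.0175
  solve Keq expr → x = 4.1255e-04; check Q = 1.9310e-05

Q₀ = 2.062; Q > K (proceeds reverse)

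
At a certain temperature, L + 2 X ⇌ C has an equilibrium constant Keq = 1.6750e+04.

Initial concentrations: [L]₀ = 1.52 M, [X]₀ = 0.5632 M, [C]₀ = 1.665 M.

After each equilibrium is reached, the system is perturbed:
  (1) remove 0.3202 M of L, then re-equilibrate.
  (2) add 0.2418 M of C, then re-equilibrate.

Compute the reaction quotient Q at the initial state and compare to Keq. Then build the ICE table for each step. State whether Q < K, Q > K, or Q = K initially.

Q₀ = 3.453; Q < K (proceeds forward)

Q₀ = 3.453 vs Keq = 1.6750e+04 ⇒ Q<K, forward
Step 1:
                  L         X         C
  I            1.52    0.5632     1.665
  C         -0.2768   -0.5535    0.2768
  E           1.243  0.009656     1.942
  solve Keq expr → x = 0.2768; check Q = 1.6750e+04
Then remove 0.3202 M of L.
Step 2:
                  L         X         C
  I           0.923  0.009656     1.942
  C       7.7177e-04  0.001544 -7.7177e-04
  E          0.9238    0.0112     1.941
  solve Keq expr → x = -7.7177e-04; check Q = 1.6750e+04
Then add 0.2418 M of C.
Step 3:
                  L         X         C
  I          0.9238    0.0112     2.183
  C       3.3703e-04 6.7406e-04 -3.3703e-04
  E          0.9241   0.01187     2.182
  solve Keq expr → x = -3.3703e-04; check Q = 1.6750e+04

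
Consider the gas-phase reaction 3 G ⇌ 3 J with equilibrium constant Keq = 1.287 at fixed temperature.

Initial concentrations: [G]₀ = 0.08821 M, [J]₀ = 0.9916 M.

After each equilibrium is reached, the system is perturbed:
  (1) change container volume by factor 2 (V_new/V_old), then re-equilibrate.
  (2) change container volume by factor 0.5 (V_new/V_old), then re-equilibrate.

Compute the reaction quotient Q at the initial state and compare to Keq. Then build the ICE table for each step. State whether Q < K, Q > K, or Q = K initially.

Q₀ = 1421; Q > K (proceeds reverse)

Q₀ = 1421 vs Keq = 1.287 ⇒ Q>K, reverse
Step 1:
                    G           J
  I           0.08821      0.9916
  C             0.429      -0.429
  E            0.5172      0.5626
  solve Keq expr → x = -0.143; check Q = 1.287
Then change container volume by factor 2 (V_new/V_old).
Step 2:
                    G           J
  I            0.2586      0.2813
  C                 0           0
  E            0.2586      0.2813
  solve Keq expr → x = 0; check Q = 1.287
Then change container volume by factor 0.5 (V_new/V_old).
Step 3:
                    G           J
  I            0.5172      0.5626
  C                 0           0
  E            0.5172      0.5626
  solve Keq expr → x = 0; check Q = 1.287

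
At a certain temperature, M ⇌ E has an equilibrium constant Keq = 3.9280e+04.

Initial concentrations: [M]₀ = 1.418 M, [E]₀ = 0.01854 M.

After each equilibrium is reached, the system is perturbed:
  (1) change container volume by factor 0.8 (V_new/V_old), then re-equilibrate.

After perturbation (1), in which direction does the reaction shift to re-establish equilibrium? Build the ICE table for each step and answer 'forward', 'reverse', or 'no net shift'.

Q₀ = 0.01307 vs Keq = 3.9280e+04 ⇒ Q<K, forward
Step 1:
                    M           E
  I             1.418     0.01854
  C            -1.418       1.418
  E        3.6571e-05       1.437
  solve Keq expr → x = 1.418; check Q = 3.9280e+04
Then change container volume by factor 0.8 (V_new/V_old).
Step 2:
                    M           E
  I        4.5714e-05       1.796
  C                 0           0
  E        4.5714e-05       1.796
  solve Keq expr → x = 0; check Q = 3.9280e+04

Direction: no net shift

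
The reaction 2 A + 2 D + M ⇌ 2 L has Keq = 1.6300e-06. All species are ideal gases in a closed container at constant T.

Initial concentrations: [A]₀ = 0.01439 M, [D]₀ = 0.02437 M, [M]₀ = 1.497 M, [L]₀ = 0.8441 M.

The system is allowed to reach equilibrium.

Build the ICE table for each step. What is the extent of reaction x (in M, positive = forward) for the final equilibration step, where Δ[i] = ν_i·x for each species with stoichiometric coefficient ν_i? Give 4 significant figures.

Q₀ = 3.8702e+06 vs Keq = 1.6300e-06 ⇒ Q>K, reverse
Step 1:
                  A         D         M         L
  init      0.01439   0.02437     1.497    0.8441
  Δ          0.8428    0.8428    0.4214   -0.8428
  eq         0.8572    0.8672     1.918  0.001314
  solve Keq expr → x = -0.4214; check Q = 1.6300e-06

x = -0.4214 M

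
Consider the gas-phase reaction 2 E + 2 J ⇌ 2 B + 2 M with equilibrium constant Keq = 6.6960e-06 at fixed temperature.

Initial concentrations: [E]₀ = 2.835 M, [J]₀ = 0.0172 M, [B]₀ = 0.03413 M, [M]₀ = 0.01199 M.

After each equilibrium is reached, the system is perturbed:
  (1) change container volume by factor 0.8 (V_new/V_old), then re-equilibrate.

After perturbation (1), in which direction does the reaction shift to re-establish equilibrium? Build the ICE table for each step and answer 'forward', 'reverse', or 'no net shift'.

Q₀ = 7.0428e-05 vs Keq = 6.6960e-06 ⇒ Q>K, reverse
Step 1:
                    E           J           B           M
  Initial       2.835      0.0172     0.03413     0.01199
  Change     0.005951    0.005951   -0.005951   -0.005951
  Equil         2.841     0.02315     0.02818    0.006039
  solve Keq expr → x = -0.002975; check Q = 6.6960e-06
Then change container volume by factor 0.8 (V_new/V_old).
Step 2:
                    E           J           B           M
  Initial       3.551     0.02894     0.03522    0.007549
  Change            0           0           0           0
  Equil         3.551     0.02894     0.03522    0.007549
  solve Keq expr → x = 0; check Q = 6.6960e-06

Direction: no net shift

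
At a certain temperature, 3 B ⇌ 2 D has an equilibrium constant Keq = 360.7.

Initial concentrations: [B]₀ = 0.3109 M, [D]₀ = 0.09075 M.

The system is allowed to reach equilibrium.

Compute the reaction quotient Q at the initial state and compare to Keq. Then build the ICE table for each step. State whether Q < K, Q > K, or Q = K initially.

Q₀ = 0.2741; Q < K (proceeds forward)

Q₀ = 0.2741 vs Keq = 360.7 ⇒ Q<K, forward
Step 1:
                  B         D
  init       0.3109   0.09075
  Δ         -0.2537    0.1691
  eq        0.05721    0.2599
  solve Keq expr → x = 0.08456; check Q = 360.7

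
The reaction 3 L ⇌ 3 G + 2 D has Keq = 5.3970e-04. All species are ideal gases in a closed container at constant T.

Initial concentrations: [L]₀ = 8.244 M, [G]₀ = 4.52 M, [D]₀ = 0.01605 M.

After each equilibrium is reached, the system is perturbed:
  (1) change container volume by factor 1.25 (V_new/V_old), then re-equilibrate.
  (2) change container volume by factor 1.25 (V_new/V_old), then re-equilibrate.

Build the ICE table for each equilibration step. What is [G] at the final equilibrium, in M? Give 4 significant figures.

[G]_eq = 2.959 M

Q₀ = 4.2457e-05 vs Keq = 5.3970e-04 ⇒ Q<K, forward
Step 1:
                   L          G          D
  init         8.244       4.52    0.01605
  Δ          -0.0592     0.0592    0.03946
  eq           8.185      4.579    0.05551
  solve Keq expr → x = 0.01973; check Q = 5.3970e-04
Then change container volume by factor 1.25 (V_new/V_old).
Step 2:
                   L          G          D
  init         6.548      3.663    0.04441
  Δ         -0.01582    0.01582    0.01055
  eq           6.532      3.679    0.05496
  solve Keq expr → x = 0.005273; check Q = 5.3970e-04
Then change container volume by factor 1.25 (V_new/V_old).
Step 3:
                   L          G          D
  init         5.226      2.943    0.04397
  Δ         -0.01548    0.01548    0.01032
  eq            5.21      2.959    0.05428
  solve Keq expr → x = 0.005159; check Q = 5.3970e-04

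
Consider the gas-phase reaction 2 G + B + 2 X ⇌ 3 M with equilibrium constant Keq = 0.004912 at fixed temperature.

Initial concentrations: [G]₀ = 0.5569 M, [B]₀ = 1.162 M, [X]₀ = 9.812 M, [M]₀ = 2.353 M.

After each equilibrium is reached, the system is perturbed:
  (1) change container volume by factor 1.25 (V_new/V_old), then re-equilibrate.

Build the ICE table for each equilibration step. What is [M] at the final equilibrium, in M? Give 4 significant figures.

[M]_eq = 0.841 M

Q₀ = 0.3755 vs Keq = 0.004912 ⇒ Q>K, reverse
Step 1:
                   G          B          X          M
  Initial     0.5569      1.162      9.812      2.353
  Change      0.7937     0.3968     0.7937     -1.191
  Equil        1.351      1.559      10.61      1.162
  solve Keq expr → x = -0.3968; check Q = 0.004912
Then change container volume by factor 1.25 (V_new/V_old).
Step 2:
                   G          B          X          M
  Initial       1.08      1.247      8.485       0.93
  Change     0.05935    0.02968    0.05935   -0.08903
  Equil         1.14      1.277      8.544      0.841
  solve Keq expr → x = -0.02968; check Q = 0.004912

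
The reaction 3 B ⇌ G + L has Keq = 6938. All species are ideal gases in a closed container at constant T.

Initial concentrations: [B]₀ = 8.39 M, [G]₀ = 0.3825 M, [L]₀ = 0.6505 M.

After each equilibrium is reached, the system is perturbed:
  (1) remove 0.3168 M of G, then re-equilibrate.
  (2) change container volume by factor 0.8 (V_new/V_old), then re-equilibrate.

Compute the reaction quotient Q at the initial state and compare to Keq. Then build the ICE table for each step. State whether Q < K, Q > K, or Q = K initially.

Q₀ = 4.2130e-04; Q < K (proceeds forward)

Q₀ = 4.2130e-04 vs Keq = 6938 ⇒ Q<K, forward
Step 1:
                  B         G         L
  Initial      8.39    0.3825    0.6505
  Change     -8.274     2.758     2.758
  Equil      0.1156     3.141     3.409
  solve Keq expr → x = 2.758; check Q = 6938
Then remove 0.3168 M of G.
Step 2:
                  B         G         L
  Initial    0.1156     2.824     3.409
  Change  -0.003992  0.001331  0.001331
  Equil      0.1116     2.825      3.41
  solve Keq expr → x = 0.001331; check Q = 6938
Then change container volume by factor 0.8 (V_new/V_old).
Step 3:
                  B         G         L
  Initial    0.1395     3.531     4.262
  Change  -0.009922  0.003307  0.003307
  Equil      0.1295     3.535     4.266
  solve Keq expr → x = 0.003307; check Q = 6938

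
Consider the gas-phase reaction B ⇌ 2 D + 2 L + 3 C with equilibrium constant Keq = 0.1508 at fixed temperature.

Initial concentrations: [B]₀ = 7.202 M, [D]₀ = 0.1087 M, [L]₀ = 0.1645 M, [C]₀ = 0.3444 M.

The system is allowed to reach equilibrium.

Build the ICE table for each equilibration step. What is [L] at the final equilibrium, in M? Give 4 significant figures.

[L]_eq = 0.8343 M

Q₀ = 1.8135e-06 vs Keq = 0.1508 ⇒ Q<K, forward
Step 1:
                  B         D         L         C
  I           7.202    0.1087    0.1645    0.3444
  C         -0.3349    0.6698    0.6698     1.005
  E           6.867    0.7785    0.8343     1.349
  solve Keq expr → x = 0.3349; check Q = 0.1508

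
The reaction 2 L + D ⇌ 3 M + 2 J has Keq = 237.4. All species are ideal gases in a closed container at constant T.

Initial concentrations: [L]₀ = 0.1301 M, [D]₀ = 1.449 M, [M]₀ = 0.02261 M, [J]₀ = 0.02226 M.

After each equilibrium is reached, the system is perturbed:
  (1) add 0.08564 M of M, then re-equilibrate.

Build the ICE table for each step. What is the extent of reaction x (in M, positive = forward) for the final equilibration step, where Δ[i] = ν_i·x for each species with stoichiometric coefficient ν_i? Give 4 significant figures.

x = -2.6778e-04 M

Q₀ = 2.3352e-07 vs Keq = 237.4 ⇒ Q<K, forward
Step 1:
                   L          D          M          J
  init        0.1301      1.449    0.02261    0.02226
  Δ          -0.1293   -0.06463     0.1939     0.1293
  eq      8.4193e-04      1.384     0.2165     0.1515
  solve Keq expr → x = 0.06463; check Q = 237.4
Then add 0.08564 M of M.
Step 2:
                   L          D          M          J
  init    8.4193e-04      1.384     0.3021     0.1515
  Δ       5.3556e-04 2.6778e-04 -8.0335e-04 -5.3556e-04
  eq        0.001377      1.385     0.3013      0.151
  solve Keq expr → x = -2.6778e-04; check Q = 237.4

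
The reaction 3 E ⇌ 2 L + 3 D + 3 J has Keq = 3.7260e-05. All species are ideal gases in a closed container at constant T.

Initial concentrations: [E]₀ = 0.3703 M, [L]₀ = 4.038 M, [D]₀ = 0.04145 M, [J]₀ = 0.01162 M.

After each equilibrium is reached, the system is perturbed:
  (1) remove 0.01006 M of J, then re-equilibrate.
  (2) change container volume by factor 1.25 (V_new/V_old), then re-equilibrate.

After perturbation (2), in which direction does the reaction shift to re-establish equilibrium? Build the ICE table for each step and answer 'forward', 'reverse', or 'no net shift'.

Direction: forward

Q₀ = 3.5881e-08 vs Keq = 3.7260e-05 ⇒ Q<K, forward
Step 1:
                   E          L          D          J
  I           0.3703      4.038    0.04145    0.01162
  C         -0.04086    0.02724    0.04086    0.04086
  E           0.3294      4.065    0.08231    0.05248
  solve Keq expr → x = 0.01362; check Q = 3.7260e-05
Then remove 0.01006 M of J.
Step 2:
                   E          L          D          J
  I           0.3294      4.065    0.08231    0.04242
  C        -0.005748   0.003832   0.005748   0.005748
  E           0.3237      4.069    0.08806    0.04817
  solve Keq expr → x = 0.001916; check Q = 3.7260e-05
Then change container volume by factor 1.25 (V_new/V_old).
Step 3:
                   E          L          D          J
  I            0.259      3.255    0.07045    0.03854
  C        -0.009137   0.006092   0.009137   0.009137
  E           0.2498      3.261    0.07958    0.04767
  solve Keq expr → x = 0.003046; check Q = 3.7260e-05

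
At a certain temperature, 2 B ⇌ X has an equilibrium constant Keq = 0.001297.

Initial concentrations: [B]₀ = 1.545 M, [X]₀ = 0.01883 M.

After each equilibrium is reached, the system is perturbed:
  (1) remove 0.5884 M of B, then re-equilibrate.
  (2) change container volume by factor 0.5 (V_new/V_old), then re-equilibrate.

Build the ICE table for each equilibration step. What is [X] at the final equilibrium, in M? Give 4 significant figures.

Q₀ = 0.007888 vs Keq = 0.001297 ⇒ Q>K, reverse
Step 1:
                   B          X
  init         1.545    0.01883
  Δ          0.03122   -0.01561
  eq           1.576   0.003222
  solve Keq expr → x = -0.01561; check Q = 0.001297
Then remove 0.5884 M of B.
Step 2:
                   B          X
  init        0.9878   0.003222
  Δ         0.003894  -0.001947
  eq          0.9917   0.001276
  solve Keq expr → x = -0.001947; check Q = 0.001297
Then change container volume by factor 0.5 (V_new/V_old).
Step 3:
                   B          X
  init         1.983   0.002551
  Δ         -0.00505   0.002525
  eq           1.978   0.005076
  solve Keq expr → x = 0.002525; check Q = 0.001297

[X]_eq = 0.005076 M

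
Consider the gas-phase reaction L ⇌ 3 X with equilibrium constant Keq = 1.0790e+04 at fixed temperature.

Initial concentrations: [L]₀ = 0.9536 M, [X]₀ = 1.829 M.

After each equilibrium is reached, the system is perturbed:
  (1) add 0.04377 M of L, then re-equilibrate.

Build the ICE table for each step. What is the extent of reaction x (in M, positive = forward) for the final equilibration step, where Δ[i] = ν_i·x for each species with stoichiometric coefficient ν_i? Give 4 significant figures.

x = 0.04297 M

Q₀ = 6.416 vs Keq = 1.0790e+04 ⇒ Q<K, forward
Step 1:
                   L          X
  init        0.9536      1.829
  Δ          -0.9442      2.833
  eq        0.009388      4.662
  solve Keq expr → x = 0.9442; check Q = 1.0790e+04
Then add 0.04377 M of L.
Step 2:
                   L          X
  init       0.05316      4.662
  Δ         -0.04297     0.1289
  eq         0.01019      4.791
  solve Keq expr → x = 0.04297; check Q = 1.0790e+04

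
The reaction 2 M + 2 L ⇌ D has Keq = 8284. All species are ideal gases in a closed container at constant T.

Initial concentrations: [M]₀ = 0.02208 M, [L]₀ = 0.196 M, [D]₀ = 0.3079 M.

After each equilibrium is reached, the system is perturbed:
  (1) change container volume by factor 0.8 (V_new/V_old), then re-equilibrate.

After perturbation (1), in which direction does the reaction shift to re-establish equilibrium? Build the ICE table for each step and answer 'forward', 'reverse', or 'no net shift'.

Direction: forward

Q₀ = 1.6440e+04 vs Keq = 8284 ⇒ Q>K, reverse
Step 1:
                  M         L         D
  init      0.02208     0.196    0.3079
  Δ        0.007667  0.007667 -0.003834
  eq        0.02975    0.2037    0.3041
  solve Keq expr → x = -0.003834; check Q = 8284
Then change container volume by factor 0.8 (V_new/V_old).
Step 2:
                  M         L         D
  init      0.03718    0.2546    0.3801
  Δ       -0.009388 -0.009388  0.004694
  eq         0.0278    0.2452    0.3848
  solve Keq expr → x = 0.004694; check Q = 8284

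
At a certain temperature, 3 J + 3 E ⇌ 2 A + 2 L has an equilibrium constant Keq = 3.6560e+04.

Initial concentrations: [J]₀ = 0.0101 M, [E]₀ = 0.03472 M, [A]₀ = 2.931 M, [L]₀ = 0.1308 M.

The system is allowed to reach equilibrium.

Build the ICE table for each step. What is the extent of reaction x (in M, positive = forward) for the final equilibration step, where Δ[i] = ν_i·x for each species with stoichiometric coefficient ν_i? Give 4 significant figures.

Q₀ = 3.4083e+09 vs Keq = 3.6560e+04 ⇒ Q>K, reverse
Step 1:
                    J           E           A           L
  Initial      0.0101     0.03472       2.931      0.1308
  Change      0.08271     0.08271    -0.05514    -0.05514
  Equil       0.09281      0.1174       2.876     0.07566
  solve Keq expr → x = -0.02757; check Q = 3.6560e+04

x = -0.02757 M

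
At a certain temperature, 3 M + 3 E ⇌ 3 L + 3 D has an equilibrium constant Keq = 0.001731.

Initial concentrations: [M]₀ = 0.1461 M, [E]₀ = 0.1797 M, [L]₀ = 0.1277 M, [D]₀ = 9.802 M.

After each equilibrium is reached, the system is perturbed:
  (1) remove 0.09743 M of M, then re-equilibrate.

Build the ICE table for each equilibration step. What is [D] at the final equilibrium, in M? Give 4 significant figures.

Q₀ = 1.0837e+05 vs Keq = 0.001731 ⇒ Q>K, reverse
Step 1:
                   M          E          L          D
  Initial     0.1461     0.1797     0.1277      9.802
  Change      0.1267     0.1267    -0.1267    -0.1267
  Equil       0.2728     0.3064   0.001037      9.675
  solve Keq expr → x = -0.04222; check Q = 0.001731
Then remove 0.09743 M of M.
Step 2:
                   M          E          L          D
  Initial     0.1753     0.3064   0.001037      9.675
  Change  3.6819e-04 3.6819e-04 -3.6819e-04 -3.6819e-04
  Equil       0.1757     0.3067 6.6883e-04      9.675
  solve Keq expr → x = -1.2273e-04; check Q = 0.001731

[D]_eq = 9.675 M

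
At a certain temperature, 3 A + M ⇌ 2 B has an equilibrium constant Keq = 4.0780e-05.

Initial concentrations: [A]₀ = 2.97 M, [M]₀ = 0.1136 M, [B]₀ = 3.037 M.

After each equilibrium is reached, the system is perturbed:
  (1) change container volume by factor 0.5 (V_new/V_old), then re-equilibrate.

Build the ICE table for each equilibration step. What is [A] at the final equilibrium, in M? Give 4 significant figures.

Q₀ = 3.099 vs Keq = 4.0780e-05 ⇒ Q>K, reverse
Step 1:
                   A          M          B
  I             2.97     0.1136      3.037
  C             4.32       1.44      -2.88
  E             7.29      1.554     0.1567
  solve Keq expr → x = -1.44; check Q = 4.0780e-05
Then change container volume by factor 0.5 (V_new/V_old).
Step 2:
                   A          M          B
  I            14.58      3.108     0.3134
  C          -0.4106    -0.1369     0.2737
  E            14.17      2.971     0.5871
  solve Keq expr → x = 0.1369; check Q = 4.0780e-05

[A]_eq = 14.17 M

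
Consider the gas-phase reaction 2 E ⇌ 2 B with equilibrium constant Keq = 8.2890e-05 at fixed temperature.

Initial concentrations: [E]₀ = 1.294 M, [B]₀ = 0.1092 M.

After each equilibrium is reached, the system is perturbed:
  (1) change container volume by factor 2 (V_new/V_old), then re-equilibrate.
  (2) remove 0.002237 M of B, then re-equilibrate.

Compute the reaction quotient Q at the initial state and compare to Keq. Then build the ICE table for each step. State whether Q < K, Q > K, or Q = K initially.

Q₀ = 0.007122 vs Keq = 8.2890e-05 ⇒ Q>K, reverse
Step 1:
                    E           B
  init          1.294      0.1092
  Δ           0.09654    -0.09654
  eq            1.391     0.01266
  solve Keq expr → x = -0.04827; check Q = 8.2890e-05
Then change container volume by factor 2 (V_new/V_old).
Step 2:
                    E           B
  init         0.6953     0.00633
  Δ                 0           0
  eq           0.6953     0.00633
  solve Keq expr → x = 0; check Q = 8.2890e-05
Then remove 0.002237 M of B.
Step 3:
                    E           B
  init         0.6953    0.004093
  Δ         -0.002217    0.002217
  eq           0.6931     0.00631
  solve Keq expr → x = 0.001108; check Q = 8.2890e-05

Q₀ = 0.007122; Q > K (proceeds reverse)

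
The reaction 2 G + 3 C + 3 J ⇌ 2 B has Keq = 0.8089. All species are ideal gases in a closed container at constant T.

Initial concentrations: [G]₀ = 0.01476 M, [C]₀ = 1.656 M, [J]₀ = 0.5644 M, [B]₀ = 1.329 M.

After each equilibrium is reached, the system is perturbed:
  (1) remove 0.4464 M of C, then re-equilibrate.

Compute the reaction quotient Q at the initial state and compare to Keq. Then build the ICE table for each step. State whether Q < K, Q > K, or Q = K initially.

Q₀ = 9930 vs Keq = 0.8089 ⇒ Q>K, reverse
Step 1:
                   G          C          J          B
  I          0.01476      1.656     0.5644      1.329
  C           0.3208     0.4812     0.4812    -0.3208
  E           0.3356      2.137      1.046      1.008
  solve Keq expr → x = -0.1604; check Q = 0.8089
Then remove 0.4464 M of C.
Step 2:
                   G          C          J          B
  I           0.3356      1.691      1.046      1.008
  C          0.04894    0.07341    0.07341   -0.04894
  E           0.3845      1.764      1.119     0.9593
  solve Keq expr → x = -0.02447; check Q = 0.8089

Q₀ = 9930; Q > K (proceeds reverse)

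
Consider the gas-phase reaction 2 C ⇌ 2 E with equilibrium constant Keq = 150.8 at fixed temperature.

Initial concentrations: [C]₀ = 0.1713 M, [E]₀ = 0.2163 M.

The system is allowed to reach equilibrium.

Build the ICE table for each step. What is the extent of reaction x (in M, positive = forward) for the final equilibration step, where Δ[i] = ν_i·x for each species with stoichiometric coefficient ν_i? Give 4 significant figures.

x = 0.07106 M

Q₀ = 1.594 vs Keq = 150.8 ⇒ Q<K, forward
Step 1:
                    C           E
  I            0.1713      0.2163
  C           -0.1421      0.1421
  E           0.02919      0.3584
  solve Keq expr → x = 0.07106; check Q = 150.8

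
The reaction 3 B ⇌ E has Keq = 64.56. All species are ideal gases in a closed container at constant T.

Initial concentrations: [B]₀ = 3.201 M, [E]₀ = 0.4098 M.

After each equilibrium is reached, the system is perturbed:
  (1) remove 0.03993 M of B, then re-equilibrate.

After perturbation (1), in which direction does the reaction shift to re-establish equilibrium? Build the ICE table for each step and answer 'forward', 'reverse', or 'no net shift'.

Direction: reverse

Q₀ = 0.01249 vs Keq = 64.56 ⇒ Q<K, forward
Step 1:
                   B          E
  init         3.201     0.4098
  Δ           -2.923     0.9744
  eq          0.2778      1.384
  solve Keq expr → x = 0.9744; check Q = 64.56
Then remove 0.03993 M of B.
Step 2:
                   B          E
  init        0.2379      1.384
  Δ          0.03906   -0.01302
  eq          0.2769      1.371
  solve Keq expr → x = -0.01302; check Q = 64.56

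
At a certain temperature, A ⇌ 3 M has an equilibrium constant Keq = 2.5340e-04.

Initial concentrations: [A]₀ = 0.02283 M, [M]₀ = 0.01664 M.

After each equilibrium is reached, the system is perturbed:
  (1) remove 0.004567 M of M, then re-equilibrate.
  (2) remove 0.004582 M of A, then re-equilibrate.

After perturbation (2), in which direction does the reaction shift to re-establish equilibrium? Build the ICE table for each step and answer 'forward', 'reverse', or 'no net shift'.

Q₀ = 2.0182e-04 vs Keq = 2.5340e-04 ⇒ Q<K, forward
Step 1:
                  A         M
  I         0.02283   0.01664
  C       -4.0189e-04  0.001206
  E         0.02243   0.01785
  solve Keq expr → x = 4.0189e-04; check Q = 2.5340e-04
Then remove 0.004567 M of M.
Step 2:
                  A         M
  I         0.02243   0.01328
  C       -0.001396  0.004189
  E         0.02103   0.01747
  solve Keq expr → x = 0.001396; check Q = 2.5340e-04
Then remove 0.004582 M of A.
Step 3:
                  A         M
  I         0.01645   0.01747
  C       4.1333e-04  -0.00124
  E         0.01686   0.01623
  solve Keq expr → x = -4.1333e-04; check Q = 2.5340e-04

Direction: reverse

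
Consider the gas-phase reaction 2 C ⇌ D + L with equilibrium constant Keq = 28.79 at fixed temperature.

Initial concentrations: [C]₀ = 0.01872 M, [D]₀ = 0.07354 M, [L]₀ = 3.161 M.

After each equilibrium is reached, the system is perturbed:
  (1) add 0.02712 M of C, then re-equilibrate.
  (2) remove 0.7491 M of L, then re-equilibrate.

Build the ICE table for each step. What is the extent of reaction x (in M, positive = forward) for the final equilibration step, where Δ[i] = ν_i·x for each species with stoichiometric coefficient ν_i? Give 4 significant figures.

Q₀ = 663.3 vs Keq = 28.79 ⇒ Q>K, reverse
Step 1:
                  C         D         L
  init      0.01872   0.07354     3.161
  Δ         0.05289  -0.02644  -0.02644
  eq        0.07161    0.0471     3.135
  solve Keq expr → x = -0.02644; check Q = 28.79
Then add 0.02712 M of C.
Step 2:
                  C         D         L
  init      0.09873    0.0471     3.135
  Δ        -0.01982   0.00991   0.00991
  eq        0.07891   0.05701     3.144
  solve Keq expr → x = 0.00991; check Q = 28.79
Then remove 0.7491 M of L.
Step 3:
                  C         D         L
  init      0.07891   0.05701     2.395
  Δ       -0.007694  0.003847  0.003847
  eq        0.07121   0.06085     2.399
  solve Keq expr → x = 0.003847; check Q = 28.79

x = 0.003847 M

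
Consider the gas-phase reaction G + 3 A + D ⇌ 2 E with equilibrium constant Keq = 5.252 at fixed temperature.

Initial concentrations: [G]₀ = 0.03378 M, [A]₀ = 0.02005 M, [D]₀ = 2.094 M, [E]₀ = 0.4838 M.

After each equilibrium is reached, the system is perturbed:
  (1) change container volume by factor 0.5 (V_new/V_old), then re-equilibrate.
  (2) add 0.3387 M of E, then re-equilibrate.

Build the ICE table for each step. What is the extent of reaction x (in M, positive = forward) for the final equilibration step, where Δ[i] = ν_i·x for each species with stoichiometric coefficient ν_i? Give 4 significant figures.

Q₀ = 4.1054e+05 vs Keq = 5.252 ⇒ Q>K, reverse
Step 1:
                   G          A          D          E
  Initial    0.03378    0.02005      2.094     0.4838
  Change      0.1095     0.3284     0.1095    -0.2189
  Equil       0.1433     0.3485      2.203     0.2649
  solve Keq expr → x = -0.1095; check Q = 5.252
Then change container volume by factor 0.5 (V_new/V_old).
Step 2:
                   G          A          D          E
  Initial     0.2865     0.6969      4.407     0.5297
  Change    -0.07801     -0.234   -0.07801      0.156
  Equil       0.2085     0.4629      4.329     0.6857
  solve Keq expr → x = 0.07801; check Q = 5.252
Then add 0.3387 M of E.
Step 3:
                   G          A          D          E
  Initial     0.2085     0.4629      4.329      1.024
  Change     0.03031    0.09094    0.03031   -0.06063
  Equil       0.2388     0.5539      4.359     0.9638
  solve Keq expr → x = -0.03031; check Q = 5.252

x = -0.03031 M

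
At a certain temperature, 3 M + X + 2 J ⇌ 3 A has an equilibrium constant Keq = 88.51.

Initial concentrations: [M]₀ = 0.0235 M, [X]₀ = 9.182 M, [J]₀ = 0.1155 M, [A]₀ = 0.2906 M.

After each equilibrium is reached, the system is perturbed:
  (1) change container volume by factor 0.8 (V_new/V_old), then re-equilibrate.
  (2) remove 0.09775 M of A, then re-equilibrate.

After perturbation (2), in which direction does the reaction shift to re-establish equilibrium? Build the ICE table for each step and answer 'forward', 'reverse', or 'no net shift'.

Direction: forward

Q₀ = 1.5438e+04 vs Keq = 88.51 ⇒ Q>K, reverse
Step 1:
                    M           X           J           A
  init         0.0235       9.182      0.1155      0.2906
  Δ           0.06117     0.02039     0.04078    -0.06117
  eq          0.08467       9.202      0.1563      0.2294
  solve Keq expr → x = -0.02039; check Q = 88.51
Then change container volume by factor 0.8 (V_new/V_old).
Step 2:
                    M           X           J           A
  init         0.1058        11.5      0.1954      0.2868
  Δ          -0.01405   -0.004683   -0.009367     0.01405
  eq          0.09179        11.5       0.186      0.3008
  solve Keq expr → x = 0.004683; check Q = 88.51
Then remove 0.09775 M of A.
Step 3:
                    M           X           J           A
  init        0.09179        11.5       0.186      0.2031
  Δ          -0.02017   -0.006722    -0.01344     0.02017
  eq          0.07163       11.49      0.1725      0.2232
  solve Keq expr → x = 0.006722; check Q = 88.51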